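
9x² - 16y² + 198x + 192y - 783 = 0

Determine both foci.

Rearranging, 9(x² + 22x) -16(y² - 12y) = 783.
Complete the square in x and y: 9(x + 11)² -16(y - 6)² = 783 + 1089 - 576 = 1296
Divide by 1296: (x + 11)²/144 - (y - 6)²/81 = 1
Hyperbola, center (-11, 6), transverse axis horizontal; a² = 144, b² = 81.
c² = a² + b² = 144 + 81 = 225, so c = 15.
Foci lie on the horizontal axis through the center: (h ± c, k).

(-26, 6) and (4, 6)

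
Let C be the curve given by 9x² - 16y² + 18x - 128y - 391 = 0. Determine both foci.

(-6, -4) and (4, -4)

Group the x- and y-terms: 9(x² + 2x) -16(y² + 8y) = 391
9(x + 1)² -16(y + 4)² = 391 + 9 - 256 = 144
Divide through by 144 to get (x + 1)²/16 - (y + 4)²/9 = 1.
Hyperbola, center (-1, -4), transverse axis horizontal; a² = 16, b² = 9.
c² = a² + b² = 16 + 9 = 25, so c = 5.
Foci lie on the horizontal axis through the center: (h ± c, k).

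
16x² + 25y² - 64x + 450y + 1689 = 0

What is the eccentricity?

e = 3/5

Rearranging, 16(x² - 4x) + 25(y² + 18y) = -1689.
16(x - 2)² + 25(y + 9)² = -1689 + 64 + 2025 = 400
Divide through by 400 to get (x - 2)²/25 + (y + 9)²/16 = 1.
Ellipse, center (2, -9), major axis horizontal; a² = 25, b² = 16.
c² = a² - b² = 9, so c = 3.
e = c/a = 3/5.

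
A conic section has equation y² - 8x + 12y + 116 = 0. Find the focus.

Only y is squared. Complete the square in y: (y + 6)² = 8(x - 10).
Vertex (10, -6); 4p = 8 so p = 2. Opens right.
Focus is p units from the vertex along the axis: (h + p, k).

(12, -6)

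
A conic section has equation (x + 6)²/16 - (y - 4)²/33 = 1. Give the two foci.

Center (-6, 4). The positive term is the x-term, so the transverse axis is horizontal; a² = 16, b² = 33.
c² = a² + b² = 16 + 33 = 49, so c = 7.
Foci lie on the horizontal axis through the center: (h ± c, k).

(-13, 4) and (1, 4)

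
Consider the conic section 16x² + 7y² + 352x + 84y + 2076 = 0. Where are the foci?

(-11, -9) and (-11, -3)

Rearranging, 16(x² + 22x) + 7(y² + 12y) = -2076.
16(x + 11)² + 7(y + 6)² = -2076 + 1936 + 252 = 112
Divide through by 112 to get (x + 11)²/7 + (y + 6)²/16 = 1.
Ellipse, center (-11, -6), major axis vertical; a² = 16, b² = 7.
c² = a² - b² = 16 - 7 = 9, so c = 3.
Foci lie on the vertical axis through the center: (h, k ± c).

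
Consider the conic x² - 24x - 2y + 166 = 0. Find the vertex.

(12, 11)

Only x is squared. Complete the square in x: (x - 12)² = 2(y - 11).
Vertex (12, 11); 4p = 2 so p = 1/2. Opens up.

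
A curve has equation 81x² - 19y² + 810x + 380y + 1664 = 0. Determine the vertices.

Rearranging, 81(x² + 10x) -19(y² - 20y) = -1664.
Complete the square in x and y: 81(x + 5)² -19(y - 10)² = -1664 + 2025 - 1900 = -1539
Divide through by -1539 to get (y - 10)²/81 - (x + 5)²/19 = 1.
Hyperbola, center (-5, 10), transverse axis vertical; a² = 81, b² = 19.
a = 9. Vertices at (h, k ± a).

(-5, 1) and (-5, 19)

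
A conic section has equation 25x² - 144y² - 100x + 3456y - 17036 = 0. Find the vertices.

Rearranging, 25(x² - 4x) -144(y² - 24y) = 17036.
Complete the square in x and y: 25(x - 2)² -144(y - 12)² = 17036 + 100 - 20736 = -3600
Divide by -3600: (y - 12)²/25 - (x - 2)²/144 = 1
Hyperbola, center (2, 12), transverse axis vertical; a² = 25, b² = 144.
a = 5. Vertices at (h, k ± a).

(2, 7) and (2, 17)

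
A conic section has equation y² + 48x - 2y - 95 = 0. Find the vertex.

(2, 1)

Only y is squared. Complete the square in y: (y - 1)² = -48(x - 2).
Vertex (2, 1); 4p = -48 so p = -12. Opens left.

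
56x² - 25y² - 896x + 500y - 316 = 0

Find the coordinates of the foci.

Group the x- and y-terms: 56(x² - 16x) -25(y² - 20y) = 316
Completing the square gives 56(x - 8)² -25(y - 10)² = 316 + 3584 - 2500 = 1400.
Dividing both sides by 1400: (x - 8)²/25 - (y - 10)²/56 = 1
Hyperbola, center (8, 10), transverse axis horizontal; a² = 25, b² = 56.
c² = a² + b² = 25 + 56 = 81, so c = 9.
Foci lie on the horizontal axis through the center: (h ± c, k).

(-1, 10) and (17, 10)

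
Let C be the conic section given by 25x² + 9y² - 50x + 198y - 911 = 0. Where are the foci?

(1, -23) and (1, 1)

Group the x- and y-terms: 25(x² - 2x) + 9(y² + 22y) = 911
Completing the square gives 25(x - 1)² + 9(y + 11)² = 911 + 25 + 1089 = 2025.
Divide by 2025: (x - 1)²/81 + (y + 11)²/225 = 1
Ellipse, center (1, -11), major axis vertical; a² = 225, b² = 81.
c² = a² - b² = 225 - 81 = 144, so c = 12.
Foci lie on the vertical axis through the center: (h, k ± c).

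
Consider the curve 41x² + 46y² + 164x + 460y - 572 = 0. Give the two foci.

(-2 - √5, -5) and (-2 + √5, -5)

41(x² + 4x) + 46(y² + 10y) = 572
41(x + 2)² + 46(y + 5)² = 572 + 164 + 1150 = 1886
Divide by 1886: (x + 2)²/46 + (y + 5)²/41 = 1
Ellipse, center (-2, -5), major axis horizontal; a² = 46, b² = 41.
c² = a² - b² = 46 - 41 = 5, so c = √5.
Foci lie on the horizontal axis through the center: (h ± c, k).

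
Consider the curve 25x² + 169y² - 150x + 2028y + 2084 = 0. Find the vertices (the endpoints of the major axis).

Group the x- and y-terms: 25(x² - 6x) + 169(y² + 12y) = -2084
Complete the square: 25(x - 3)² + 169(y + 6)² = -2084 + 225 + 6084 = 4225
Dividing both sides by 4225: (x - 3)²/169 + (y + 6)²/25 = 1
Ellipse, center (3, -6), major axis horizontal; a² = 169, b² = 25.
a = 13. Vertices at (h ± a, k).

(-10, -6) and (16, -6)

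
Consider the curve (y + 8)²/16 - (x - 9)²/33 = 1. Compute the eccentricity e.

e = 7/4

Center (9, -8). The positive term is the y-term, so the transverse axis is vertical; a² = 16, b² = 33.
c² = a² + b² = 49, so c = 7.
e = c/a = 7/4.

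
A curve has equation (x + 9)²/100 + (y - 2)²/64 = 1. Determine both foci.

Center (-9, 2). The larger denominator 100 sits under the x-term, so the major axis is horizontal; a² = 100, b² = 64.
c² = a² - b² = 100 - 64 = 36, so c = 6.
Foci lie on the horizontal axis through the center: (h ± c, k).

(-15, 2) and (-3, 2)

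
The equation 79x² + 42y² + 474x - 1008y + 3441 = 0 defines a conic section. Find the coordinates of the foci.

79(x² + 6x) + 42(y² - 24y) = -3441
Complete the square in x and y: 79(x + 3)² + 42(y - 12)² = -3441 + 711 + 6048 = 3318
Divide by 3318: (x + 3)²/42 + (y - 12)²/79 = 1
Ellipse, center (-3, 12), major axis vertical; a² = 79, b² = 42.
c² = a² - b² = 79 - 42 = 37, so c = √37.
Foci lie on the vertical axis through the center: (h, k ± c).

(-3, 12 - √37) and (-3, 12 + √37)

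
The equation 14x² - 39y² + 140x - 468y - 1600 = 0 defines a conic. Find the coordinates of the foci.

(-5 - √53, -6) and (-5 + √53, -6)

Rearranging, 14(x² + 10x) -39(y² + 12y) = 1600.
Complete the square in x and y: 14(x + 5)² -39(y + 6)² = 1600 + 350 - 1404 = 546
Dividing both sides by 546: (x + 5)²/39 - (y + 6)²/14 = 1
Hyperbola, center (-5, -6), transverse axis horizontal; a² = 39, b² = 14.
c² = a² + b² = 39 + 14 = 53, so c = √53.
Foci lie on the horizontal axis through the center: (h ± c, k).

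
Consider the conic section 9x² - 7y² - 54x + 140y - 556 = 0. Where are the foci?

(3, 6) and (3, 14)

Group: 9(x² - 6x) -7(y² - 20y) = 556
Complete the square: 9(x - 3)² -7(y - 10)² = 556 + 81 - 700 = -63
Divide by -63: (y - 10)²/9 - (x - 3)²/7 = 1
Hyperbola, center (3, 10), transverse axis vertical; a² = 9, b² = 7.
c² = a² + b² = 9 + 7 = 16, so c = 4.
Foci lie on the vertical axis through the center: (h, k ± c).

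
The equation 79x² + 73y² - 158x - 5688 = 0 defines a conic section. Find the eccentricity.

e = √474/79

Group the x- and y-terms: 79(x² - 2x) + 73y² = 5688
Completing the square gives 79(x - 1)² + 73y² = 5688 + 79 + 0 = 5767.
Dividing both sides by 5767: (x - 1)²/73 + y²/79 = 1
Ellipse, center (1, 0), major axis vertical; a² = 79, b² = 73.
c² = a² - b² = 6, so c = √6.
e = c/a = √6/√79 = √474/79.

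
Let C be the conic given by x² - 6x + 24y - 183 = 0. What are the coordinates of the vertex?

Only x is squared. Complete the square in x: (x - 3)² = -24(y - 8).
Vertex (3, 8); 4p = -24 so p = -6. Opens down.

(3, 8)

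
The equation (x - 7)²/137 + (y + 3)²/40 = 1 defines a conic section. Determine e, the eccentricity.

e = √13289/137

Center (7, -3). The larger denominator 137 sits under the x-term, so the major axis is horizontal; a² = 137, b² = 40.
c² = a² - b² = 97, so c = √97.
e = c/a = √97/√137 = √13289/137.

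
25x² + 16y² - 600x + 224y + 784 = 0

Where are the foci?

(12, -16) and (12, 2)

Rearranging, 25(x² - 24x) + 16(y² + 14y) = -784.
25(x - 12)² + 16(y + 7)² = -784 + 3600 + 784 = 3600
Dividing both sides by 3600: (x - 12)²/144 + (y + 7)²/225 = 1
Ellipse, center (12, -7), major axis vertical; a² = 225, b² = 144.
c² = a² - b² = 225 - 144 = 81, so c = 9.
Foci lie on the vertical axis through the center: (h, k ± c).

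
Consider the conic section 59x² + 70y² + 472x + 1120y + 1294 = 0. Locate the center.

Group the x- and y-terms: 59(x² + 8x) + 70(y² + 16y) = -1294
Complete the square: 59(x + 4)² + 70(y + 8)² = -1294 + 944 + 4480 = 4130
Divide by 4130: (x + 4)²/70 + (y + 8)²/59 = 1
Ellipse with center (-4, -8).

(-4, -8)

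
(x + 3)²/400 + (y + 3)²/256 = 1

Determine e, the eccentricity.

e = 3/5

Center (-3, -3). The larger denominator 400 sits under the x-term, so the major axis is horizontal; a² = 400, b² = 256.
c² = a² - b² = 144, so c = 12.
e = c/a = 12/20 = 3/5.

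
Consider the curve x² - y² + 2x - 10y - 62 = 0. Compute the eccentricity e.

Collect terms: (x² + 2x) -(y² + 10y) = 62
Complete the square in x and y: (x + 1)² -(y + 5)² = 62 + 1 - 25 = 38
Divide by 38: (x + 1)²/38 - (y + 5)²/38 = 1
Hyperbola, center (-1, -5), transverse axis horizontal; a² = 38, b² = 38.
c² = a² + b² = 76, so c = 2√19.
e = c/a = 2√19/√38 = √2.

e = √2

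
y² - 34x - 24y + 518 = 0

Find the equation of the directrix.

x = 5/2

Only y is squared. Complete the square in y: (y - 12)² = 34(x - 11).
Vertex (11, 12); 4p = 34 so p = 17/2. Opens right.
Directrix is the vertical line x = h − p = 11 − (17/2) = 5/2.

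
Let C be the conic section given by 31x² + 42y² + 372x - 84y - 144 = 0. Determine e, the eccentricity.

e = √462/42

Collect terms: 31(x² + 12x) + 42(y² - 2y) = 144
Complete the square in x and y: 31(x + 6)² + 42(y - 1)² = 144 + 1116 + 42 = 1302
Divide through by 1302 to get (x + 6)²/42 + (y - 1)²/31 = 1.
Ellipse, center (-6, 1), major axis horizontal; a² = 42, b² = 31.
c² = a² - b² = 11, so c = √11.
e = c/a = √11/√42 = √462/42.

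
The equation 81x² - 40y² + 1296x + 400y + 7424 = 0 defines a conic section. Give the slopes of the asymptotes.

Group the x- and y-terms: 81(x² + 16x) -40(y² - 10y) = -7424
Complete the square in x and y: 81(x + 8)² -40(y - 5)² = -7424 + 5184 - 1000 = -3240
Divide through by -3240 to get (y - 5)²/81 - (x + 8)²/40 = 1.
Hyperbola, center (-8, 5), transverse axis vertical; a² = 81, b² = 40.
For a vertical hyperbola the asymptotes have slope ±a/b.
Here that is ±9/2√10 = ±9√10/20.

9√10/20 and -9√10/20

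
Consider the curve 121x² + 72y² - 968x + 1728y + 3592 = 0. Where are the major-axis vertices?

Group the x- and y-terms: 121(x² - 8x) + 72(y² + 24y) = -3592
Completing the square gives 121(x - 4)² + 72(y + 12)² = -3592 + 1936 + 10368 = 8712.
Divide by 8712: (x - 4)²/72 + (y + 12)²/121 = 1
Ellipse, center (4, -12), major axis vertical; a² = 121, b² = 72.
a = 11. Vertices at (h, k ± a).

(4, -23) and (4, -1)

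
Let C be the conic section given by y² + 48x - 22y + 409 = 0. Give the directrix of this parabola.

x = 6

Only y is squared. Complete the square in y: (y - 11)² = -48(x + 6).
Vertex (-6, 11); 4p = -48 so p = -12. Opens left.
Directrix is the vertical line x = h − p = -6 − (-12) = 6.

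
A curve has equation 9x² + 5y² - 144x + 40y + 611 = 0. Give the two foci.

(8, -6) and (8, -2)

Collect terms: 9(x² - 16x) + 5(y² + 8y) = -611
Complete the square: 9(x - 8)² + 5(y + 4)² = -611 + 576 + 80 = 45
Divide through by 45 to get (x - 8)²/5 + (y + 4)²/9 = 1.
Ellipse, center (8, -4), major axis vertical; a² = 9, b² = 5.
c² = a² - b² = 9 - 5 = 4, so c = 2.
Foci lie on the vertical axis through the center: (h, k ± c).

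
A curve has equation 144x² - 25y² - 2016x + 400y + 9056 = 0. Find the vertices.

Collect terms: 144(x² - 14x) -25(y² - 16y) = -9056
Complete the square in x and y: 144(x - 7)² -25(y - 8)² = -9056 + 7056 - 1600 = -3600
Divide by -3600: (y - 8)²/144 - (x - 7)²/25 = 1
Hyperbola, center (7, 8), transverse axis vertical; a² = 144, b² = 25.
a = 12. Vertices at (h, k ± a).

(7, -4) and (7, 20)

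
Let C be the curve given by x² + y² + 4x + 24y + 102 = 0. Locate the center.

Collect terms: (x² + 4x) + (y² + 24y) = -102
Complete the square: (x + 2)² + (y + 12)² = -102 + 4 + 144 = 46
So (x + 2)² + (y + 12)² = 46.
Circle centered at (-2, -12) with r² = 46.

(-2, -12)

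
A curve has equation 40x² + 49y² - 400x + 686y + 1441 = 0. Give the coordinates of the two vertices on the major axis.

(-2, -7) and (12, -7)

40(x² - 10x) + 49(y² + 14y) = -1441
Complete the square in x and y: 40(x - 5)² + 49(y + 7)² = -1441 + 1000 + 2401 = 1960
Dividing both sides by 1960: (x - 5)²/49 + (y + 7)²/40 = 1
Ellipse, center (5, -7), major axis horizontal; a² = 49, b² = 40.
a = 7. Vertices at (h ± a, k).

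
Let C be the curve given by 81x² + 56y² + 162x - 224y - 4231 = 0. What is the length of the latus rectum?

112/9

Collect terms: 81(x² + 2x) + 56(y² - 4y) = 4231
Complete the square in x and y: 81(x + 1)² + 56(y - 2)² = 4231 + 81 + 224 = 4536
Divide through by 4536 to get (x + 1)²/56 + (y - 2)²/81 = 1.
Ellipse, center (-1, 2), major axis vertical; a² = 81, b² = 56.
Latus rectum length = 2b²/a = 2·56/9 = 112/9.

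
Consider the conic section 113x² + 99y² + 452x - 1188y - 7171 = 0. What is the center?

(-2, 6)

Collect terms: 113(x² + 4x) + 99(y² - 12y) = 7171
Completing the square gives 113(x + 2)² + 99(y - 6)² = 7171 + 452 + 3564 = 11187.
Dividing both sides by 11187: (x + 2)²/99 + (y - 6)²/113 = 1
Ellipse with center (-2, 6).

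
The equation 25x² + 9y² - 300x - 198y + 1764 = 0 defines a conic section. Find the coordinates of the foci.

Group the x- and y-terms: 25(x² - 12x) + 9(y² - 22y) = -1764
Complete the square in x and y: 25(x - 6)² + 9(y - 11)² = -1764 + 900 + 1089 = 225
Divide through by 225 to get (x - 6)²/9 + (y - 11)²/25 = 1.
Ellipse, center (6, 11), major axis vertical; a² = 25, b² = 9.
c² = a² - b² = 25 - 9 = 16, so c = 4.
Foci lie on the vertical axis through the center: (h, k ± c).

(6, 7) and (6, 15)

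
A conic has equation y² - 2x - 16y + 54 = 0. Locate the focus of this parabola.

(-9/2, 8)

Only y is squared. Complete the square in y: (y - 8)² = 2(x + 5).
Vertex (-5, 8); 4p = 2 so p = 1/2. Opens right.
Focus is p units from the vertex along the axis: (h + p, k).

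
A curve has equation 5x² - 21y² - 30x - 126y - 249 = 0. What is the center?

5(x² - 6x) -21(y² + 6y) = 249
Complete the square in x and y: 5(x - 3)² -21(y + 3)² = 249 + 45 - 189 = 105
Divide through by 105 to get (x - 3)²/21 - (y + 3)²/5 = 1.
Hyperbola with center (3, -3).

(3, -3)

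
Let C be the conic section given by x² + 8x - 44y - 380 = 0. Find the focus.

(-4, 2)

Only x is squared. Complete the square in x: (x + 4)² = 44(y + 9).
Vertex (-4, -9); 4p = 44 so p = 11. Opens up.
Focus is p units from the vertex along the axis: (h, k + p).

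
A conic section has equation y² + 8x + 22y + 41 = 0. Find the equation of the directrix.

x = 12

Only y is squared. Complete the square in y: (y + 11)² = -8(x - 10).
Vertex (10, -11); 4p = -8 so p = -2. Opens left.
Directrix is the vertical line x = h − p = 10 − (-2) = 12.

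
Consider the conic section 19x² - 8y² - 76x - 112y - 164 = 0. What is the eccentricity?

19(x² - 4x) -8(y² + 14y) = 164
19(x - 2)² -8(y + 7)² = 164 + 76 - 392 = -152
Dividing both sides by -152: (y + 7)²/19 - (x - 2)²/8 = 1
Hyperbola, center (2, -7), transverse axis vertical; a² = 19, b² = 8.
c² = a² + b² = 27, so c = 3√3.
e = c/a = 3√3/√19 = 3√57/19.

e = 3√57/19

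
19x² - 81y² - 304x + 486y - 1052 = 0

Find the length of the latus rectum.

38/9

Collect terms: 19(x² - 16x) -81(y² - 6y) = 1052
Complete the square: 19(x - 8)² -81(y - 3)² = 1052 + 1216 - 729 = 1539
Divide by 1539: (x - 8)²/81 - (y - 3)²/19 = 1
Hyperbola, center (8, 3), transverse axis horizontal; a² = 81, b² = 19.
Latus rectum length = 2b²/a = 2·19/9 = 38/9.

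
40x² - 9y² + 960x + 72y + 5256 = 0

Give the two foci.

(-19, 4) and (-5, 4)

Group: 40(x² + 24x) -9(y² - 8y) = -5256
40(x + 12)² -9(y - 4)² = -5256 + 5760 - 144 = 360
Dividing both sides by 360: (x + 12)²/9 - (y - 4)²/40 = 1
Hyperbola, center (-12, 4), transverse axis horizontal; a² = 9, b² = 40.
c² = a² + b² = 9 + 40 = 49, so c = 7.
Foci lie on the horizontal axis through the center: (h ± c, k).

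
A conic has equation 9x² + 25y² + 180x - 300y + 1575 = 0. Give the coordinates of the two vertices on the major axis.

9(x² + 20x) + 25(y² - 12y) = -1575
9(x + 10)² + 25(y - 6)² = -1575 + 900 + 900 = 225
Divide through by 225 to get (x + 10)²/25 + (y - 6)²/9 = 1.
Ellipse, center (-10, 6), major axis horizontal; a² = 25, b² = 9.
a = 5. Vertices at (h ± a, k).

(-15, 6) and (-5, 6)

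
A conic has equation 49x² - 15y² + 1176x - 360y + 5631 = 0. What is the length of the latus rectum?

49(x² + 24x) -15(y² + 24y) = -5631
Completing the square gives 49(x + 12)² -15(y + 12)² = -5631 + 7056 - 2160 = -735.
Divide by -735: (y + 12)²/49 - (x + 12)²/15 = 1
Hyperbola, center (-12, -12), transverse axis vertical; a² = 49, b² = 15.
Latus rectum length = 2b²/a = 2·15/7 = 30/7.

30/7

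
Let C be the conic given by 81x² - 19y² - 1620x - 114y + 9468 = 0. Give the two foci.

Collect terms: 81(x² - 20x) -19(y² + 6y) = -9468
Completing the square gives 81(x - 10)² -19(y + 3)² = -9468 + 8100 - 171 = -1539.
Divide through by -1539 to get (y + 3)²/81 - (x - 10)²/19 = 1.
Hyperbola, center (10, -3), transverse axis vertical; a² = 81, b² = 19.
c² = a² + b² = 81 + 19 = 100, so c = 10.
Foci lie on the vertical axis through the center: (h, k ± c).

(10, -13) and (10, 7)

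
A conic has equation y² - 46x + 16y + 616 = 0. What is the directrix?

x = 1/2

Only y is squared. Complete the square in y: (y + 8)² = 46(x - 12).
Vertex (12, -8); 4p = 46 so p = 23/2. Opens right.
Directrix is the vertical line x = h − p = 12 − (23/2) = 1/2.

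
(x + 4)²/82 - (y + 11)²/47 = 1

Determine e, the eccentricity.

e = √10578/82

Center (-4, -11). The positive term is the x-term, so the transverse axis is horizontal; a² = 82, b² = 47.
c² = a² + b² = 129, so c = √129.
e = c/a = √129/√82 = √10578/82.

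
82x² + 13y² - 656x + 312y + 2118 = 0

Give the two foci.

(4, -12 - √69) and (4, -12 + √69)

Group: 82(x² - 8x) + 13(y² + 24y) = -2118
82(x - 4)² + 13(y + 12)² = -2118 + 1312 + 1872 = 1066
Divide through by 1066 to get (x - 4)²/13 + (y + 12)²/82 = 1.
Ellipse, center (4, -12), major axis vertical; a² = 82, b² = 13.
c² = a² - b² = 82 - 13 = 69, so c = √69.
Foci lie on the vertical axis through the center: (h, k ± c).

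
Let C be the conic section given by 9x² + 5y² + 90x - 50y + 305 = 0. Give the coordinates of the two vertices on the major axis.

9(x² + 10x) + 5(y² - 10y) = -305
Complete the square: 9(x + 5)² + 5(y - 5)² = -305 + 225 + 125 = 45
Divide by 45: (x + 5)²/5 + (y - 5)²/9 = 1
Ellipse, center (-5, 5), major axis vertical; a² = 9, b² = 5.
a = 3. Vertices at (h, k ± a).

(-5, 2) and (-5, 8)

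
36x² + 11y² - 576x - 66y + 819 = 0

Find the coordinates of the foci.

(8, -7) and (8, 13)

Collect terms: 36(x² - 16x) + 11(y² - 6y) = -819
36(x - 8)² + 11(y - 3)² = -819 + 2304 + 99 = 1584
Divide through by 1584 to get (x - 8)²/44 + (y - 3)²/144 = 1.
Ellipse, center (8, 3), major axis vertical; a² = 144, b² = 44.
c² = a² - b² = 144 - 44 = 100, so c = 10.
Foci lie on the vertical axis through the center: (h, k ± c).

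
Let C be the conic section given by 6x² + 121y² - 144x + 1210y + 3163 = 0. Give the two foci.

Rearranging, 6(x² - 24x) + 121(y² + 10y) = -3163.
Completing the square gives 6(x - 12)² + 121(y + 5)² = -3163 + 864 + 3025 = 726.
Divide by 726: (x - 12)²/121 + (y + 5)²/6 = 1
Ellipse, center (12, -5), major axis horizontal; a² = 121, b² = 6.
c² = a² - b² = 121 - 6 = 115, so c = √115.
Foci lie on the horizontal axis through the center: (h ± c, k).

(12 - √115, -5) and (12 + √115, -5)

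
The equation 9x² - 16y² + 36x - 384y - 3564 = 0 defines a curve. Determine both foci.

Collect terms: 9(x² + 4x) -16(y² + 24y) = 3564
9(x + 2)² -16(y + 12)² = 3564 + 36 - 2304 = 1296
Divide by 1296: (x + 2)²/144 - (y + 12)²/81 = 1
Hyperbola, center (-2, -12), transverse axis horizontal; a² = 144, b² = 81.
c² = a² + b² = 144 + 81 = 225, so c = 15.
Foci lie on the horizontal axis through the center: (h ± c, k).

(-17, -12) and (13, -12)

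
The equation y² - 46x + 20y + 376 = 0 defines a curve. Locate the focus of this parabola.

(35/2, -10)

Only y is squared. Complete the square in y: (y + 10)² = 46(x - 6).
Vertex (6, -10); 4p = 46 so p = 23/2. Opens right.
Focus is p units from the vertex along the axis: (h + p, k).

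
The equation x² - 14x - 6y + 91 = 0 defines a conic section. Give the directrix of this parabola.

Only x is squared. Complete the square in x: (x - 7)² = 6(y - 7).
Vertex (7, 7); 4p = 6 so p = 3/2. Opens up.
Directrix is the horizontal line y = k − p = 7 − (3/2) = 11/2.

y = 11/2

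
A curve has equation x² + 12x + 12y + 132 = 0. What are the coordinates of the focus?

(-6, -11)

Only x is squared. Complete the square in x: (x + 6)² = -12(y + 8).
Vertex (-6, -8); 4p = -12 so p = -3. Opens down.
Focus is p units from the vertex along the axis: (h, k + p).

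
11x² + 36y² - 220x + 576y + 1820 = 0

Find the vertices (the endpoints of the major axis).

(-2, -8) and (22, -8)

Rearranging, 11(x² - 20x) + 36(y² + 16y) = -1820.
11(x - 10)² + 36(y + 8)² = -1820 + 1100 + 2304 = 1584
Divide by 1584: (x - 10)²/144 + (y + 8)²/44 = 1
Ellipse, center (10, -8), major axis horizontal; a² = 144, b² = 44.
a = 12. Vertices at (h ± a, k).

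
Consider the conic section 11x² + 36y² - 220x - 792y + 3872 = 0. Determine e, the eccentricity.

Rearranging, 11(x² - 20x) + 36(y² - 22y) = -3872.
Complete the square: 11(x - 10)² + 36(y - 11)² = -3872 + 1100 + 4356 = 1584
Divide through by 1584 to get (x - 10)²/144 + (y - 11)²/44 = 1.
Ellipse, center (10, 11), major axis horizontal; a² = 144, b² = 44.
c² = a² - b² = 100, so c = 10.
e = c/a = 10/12 = 5/6.

e = 5/6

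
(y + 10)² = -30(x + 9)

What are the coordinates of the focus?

(-33/2, -10)

Vertex (-9, -10); 4p = -30 so p = -15/2. Opens left.
Focus is p units from the vertex along the axis: (h + p, k).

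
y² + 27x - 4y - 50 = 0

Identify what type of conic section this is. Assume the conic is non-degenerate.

parabola

No xy term. Coefficients of x² and y² are A = 0, C = 1.
Exactly one squared variable ⇒ parabola.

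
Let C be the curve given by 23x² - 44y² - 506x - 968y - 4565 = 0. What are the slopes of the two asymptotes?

√253/22 and -√253/22

Collect terms: 23(x² - 22x) -44(y² + 22y) = 4565
Completing the square gives 23(x - 11)² -44(y + 11)² = 4565 + 2783 - 5324 = 2024.
Dividing both sides by 2024: (x - 11)²/88 - (y + 11)²/46 = 1
Hyperbola, center (11, -11), transverse axis horizontal; a² = 88, b² = 46.
For a horizontal hyperbola the asymptotes have slope ±b/a.
Here that is ±√46/2√22 = ±√253/22.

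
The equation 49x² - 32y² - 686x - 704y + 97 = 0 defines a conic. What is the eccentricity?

49(x² - 14x) -32(y² + 22y) = -97
Completing the square gives 49(x - 7)² -32(y + 11)² = -97 + 2401 - 3872 = -1568.
Divide through by -1568 to get (y + 11)²/49 - (x - 7)²/32 = 1.
Hyperbola, center (7, -11), transverse axis vertical; a² = 49, b² = 32.
c² = a² + b² = 81, so c = 9.
e = c/a = 9/7.

e = 9/7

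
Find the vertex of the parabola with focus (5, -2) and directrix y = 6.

The vertex is the midpoint between the focus and the directrix along the axis of symmetry.
Axis is vertical (directrix is horizontal). Vertex y-coordinate = (-2 + 6)/2 = 2; x-coordinate = 5.

(5, 2)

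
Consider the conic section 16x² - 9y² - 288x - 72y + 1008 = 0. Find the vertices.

Group: 16(x² - 18x) -9(y² + 8y) = -1008
Complete the square: 16(x - 9)² -9(y + 4)² = -1008 + 1296 - 144 = 144
Dividing both sides by 144: (x - 9)²/9 - (y + 4)²/16 = 1
Hyperbola, center (9, -4), transverse axis horizontal; a² = 9, b² = 16.
a = 3. Vertices at (h ± a, k).

(6, -4) and (12, -4)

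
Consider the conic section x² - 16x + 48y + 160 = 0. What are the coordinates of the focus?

Only x is squared. Complete the square in x: (x - 8)² = -48(y + 2).
Vertex (8, -2); 4p = -48 so p = -12. Opens down.
Focus is p units from the vertex along the axis: (h, k + p).

(8, -14)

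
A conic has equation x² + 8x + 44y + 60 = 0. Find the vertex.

(-4, -1)

Only x is squared. Complete the square in x: (x + 4)² = -44(y + 1).
Vertex (-4, -1); 4p = -44 so p = -11. Opens down.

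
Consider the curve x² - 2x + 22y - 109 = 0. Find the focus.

(1, -1/2)

Only x is squared. Complete the square in x: (x - 1)² = -22(y - 5).
Vertex (1, 5); 4p = -22 so p = -11/2. Opens down.
Focus is p units from the vertex along the axis: (h, k + p).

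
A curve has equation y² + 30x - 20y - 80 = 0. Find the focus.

Only y is squared. Complete the square in y: (y - 10)² = -30(x - 6).
Vertex (6, 10); 4p = -30 so p = -15/2. Opens left.
Focus is p units from the vertex along the axis: (h + p, k).

(-3/2, 10)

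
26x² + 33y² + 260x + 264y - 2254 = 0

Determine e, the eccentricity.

e = √231/33

Group: 26(x² + 10x) + 33(y² + 8y) = 2254
26(x + 5)² + 33(y + 4)² = 2254 + 650 + 528 = 3432
Divide by 3432: (x + 5)²/132 + (y + 4)²/104 = 1
Ellipse, center (-5, -4), major axis horizontal; a² = 132, b² = 104.
c² = a² - b² = 28, so c = 2√7.
e = c/a = 2√7/2√33 = √231/33.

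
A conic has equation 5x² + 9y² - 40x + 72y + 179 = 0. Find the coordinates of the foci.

Collect terms: 5(x² - 8x) + 9(y² + 8y) = -179
Complete the square: 5(x - 4)² + 9(y + 4)² = -179 + 80 + 144 = 45
Divide through by 45 to get (x - 4)²/9 + (y + 4)²/5 = 1.
Ellipse, center (4, -4), major axis horizontal; a² = 9, b² = 5.
c² = a² - b² = 9 - 5 = 4, so c = 2.
Foci lie on the horizontal axis through the center: (h ± c, k).

(2, -4) and (6, -4)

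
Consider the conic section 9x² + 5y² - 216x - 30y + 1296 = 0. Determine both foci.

Collect terms: 9(x² - 24x) + 5(y² - 6y) = -1296
Completing the square gives 9(x - 12)² + 5(y - 3)² = -1296 + 1296 + 45 = 45.
Divide by 45: (x - 12)²/5 + (y - 3)²/9 = 1
Ellipse, center (12, 3), major axis vertical; a² = 9, b² = 5.
c² = a² - b² = 9 - 5 = 4, so c = 2.
Foci lie on the vertical axis through the center: (h, k ± c).

(12, 1) and (12, 5)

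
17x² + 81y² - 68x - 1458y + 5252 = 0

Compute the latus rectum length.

17(x² - 4x) + 81(y² - 18y) = -5252
17(x - 2)² + 81(y - 9)² = -5252 + 68 + 6561 = 1377
Dividing both sides by 1377: (x - 2)²/81 + (y - 9)²/17 = 1
Ellipse, center (2, 9), major axis horizontal; a² = 81, b² = 17.
Latus rectum length = 2b²/a = 2·17/9 = 34/9.

34/9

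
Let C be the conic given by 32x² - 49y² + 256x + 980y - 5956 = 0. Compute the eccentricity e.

e = 9/7

Collect terms: 32(x² + 8x) -49(y² - 20y) = 5956
Completing the square gives 32(x + 4)² -49(y - 10)² = 5956 + 512 - 4900 = 1568.
Dividing both sides by 1568: (x + 4)²/49 - (y - 10)²/32 = 1
Hyperbola, center (-4, 10), transverse axis horizontal; a² = 49, b² = 32.
c² = a² + b² = 81, so c = 9.
e = c/a = 9/7.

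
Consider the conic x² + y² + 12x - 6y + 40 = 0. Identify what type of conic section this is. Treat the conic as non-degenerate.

circle

No xy term. Coefficients of x² and y² are A = 1, C = 1.
A = C (same sign) ⇒ circle.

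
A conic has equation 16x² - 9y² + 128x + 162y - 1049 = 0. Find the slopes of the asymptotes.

Group: 16(x² + 8x) -9(y² - 18y) = 1049
16(x + 4)² -9(y - 9)² = 1049 + 256 - 729 = 576
Dividing both sides by 576: (x + 4)²/36 - (y - 9)²/64 = 1
Hyperbola, center (-4, 9), transverse axis horizontal; a² = 36, b² = 64.
For a horizontal hyperbola the asymptotes have slope ±b/a.
Here that is ±8/6 = ±4/3.

4/3 and -4/3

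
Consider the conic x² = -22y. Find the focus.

(0, -11/2)

Vertex (0, 0); 4p = -22 so p = -11/2. Opens down.
Focus is p units from the vertex along the axis: (h, k + p).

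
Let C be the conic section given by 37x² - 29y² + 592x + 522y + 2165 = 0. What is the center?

37(x² + 16x) -29(y² - 18y) = -2165
37(x + 8)² -29(y - 9)² = -2165 + 2368 - 2349 = -2146
Divide through by -2146 to get (y - 9)²/74 - (x + 8)²/58 = 1.
Hyperbola with center (-8, 9).

(-8, 9)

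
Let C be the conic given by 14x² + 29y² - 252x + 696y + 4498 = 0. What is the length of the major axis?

2√58

Group: 14(x² - 18x) + 29(y² + 24y) = -4498
Completing the square gives 14(x - 9)² + 29(y + 12)² = -4498 + 1134 + 4176 = 812.
Divide through by 812 to get (x - 9)²/58 + (y + 12)²/28 = 1.
Ellipse, center (9, -12), major axis horizontal; a² = 58, b² = 28.
a² = 58 so a = √58; the major axis has length 2a = 2√58.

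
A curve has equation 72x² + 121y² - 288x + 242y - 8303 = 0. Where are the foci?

(-5, -1) and (9, -1)

Rearranging, 72(x² - 4x) + 121(y² + 2y) = 8303.
Complete the square in x and y: 72(x - 2)² + 121(y + 1)² = 8303 + 288 + 121 = 8712
Divide by 8712: (x - 2)²/121 + (y + 1)²/72 = 1
Ellipse, center (2, -1), major axis horizontal; a² = 121, b² = 72.
c² = a² - b² = 121 - 72 = 49, so c = 7.
Foci lie on the horizontal axis through the center: (h ± c, k).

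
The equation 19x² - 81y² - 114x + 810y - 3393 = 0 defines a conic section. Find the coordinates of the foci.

Collect terms: 19(x² - 6x) -81(y² - 10y) = 3393
Completing the square gives 19(x - 3)² -81(y - 5)² = 3393 + 171 - 2025 = 1539.
Divide through by 1539 to get (x - 3)²/81 - (y - 5)²/19 = 1.
Hyperbola, center (3, 5), transverse axis horizontal; a² = 81, b² = 19.
c² = a² + b² = 81 + 19 = 100, so c = 10.
Foci lie on the horizontal axis through the center: (h ± c, k).

(-7, 5) and (13, 5)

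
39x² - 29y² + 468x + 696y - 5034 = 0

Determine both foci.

(-6 - 2√34, 12) and (-6 + 2√34, 12)

Group: 39(x² + 12x) -29(y² - 24y) = 5034
Complete the square in x and y: 39(x + 6)² -29(y - 12)² = 5034 + 1404 - 4176 = 2262
Divide by 2262: (x + 6)²/58 - (y - 12)²/78 = 1
Hyperbola, center (-6, 12), transverse axis horizontal; a² = 58, b² = 78.
c² = a² + b² = 58 + 78 = 136, so c = 2√34.
Foci lie on the horizontal axis through the center: (h ± c, k).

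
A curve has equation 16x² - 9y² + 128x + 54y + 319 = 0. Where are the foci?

Rearranging, 16(x² + 8x) -9(y² - 6y) = -319.
Complete the square: 16(x + 4)² -9(y - 3)² = -319 + 256 - 81 = -144
Dividing both sides by -144: (y - 3)²/16 - (x + 4)²/9 = 1
Hyperbola, center (-4, 3), transverse axis vertical; a² = 16, b² = 9.
c² = a² + b² = 16 + 9 = 25, so c = 5.
Foci lie on the vertical axis through the center: (h, k ± c).

(-4, -2) and (-4, 8)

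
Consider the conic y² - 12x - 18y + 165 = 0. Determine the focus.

Only y is squared. Complete the square in y: (y - 9)² = 12(x - 7).
Vertex (7, 9); 4p = 12 so p = 3. Opens right.
Focus is p units from the vertex along the axis: (h + p, k).

(10, 9)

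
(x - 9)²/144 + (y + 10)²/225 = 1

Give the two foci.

(9, -19) and (9, -1)

Center (9, -10). The larger denominator 225 sits under the y-term, so the major axis is vertical; a² = 225, b² = 144.
c² = a² - b² = 225 - 144 = 81, so c = 9.
Foci lie on the vertical axis through the center: (h, k ± c).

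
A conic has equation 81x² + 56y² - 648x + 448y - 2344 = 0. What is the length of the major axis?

81(x² - 8x) + 56(y² + 8y) = 2344
Complete the square: 81(x - 4)² + 56(y + 4)² = 2344 + 1296 + 896 = 4536
Divide by 4536: (x - 4)²/56 + (y + 4)²/81 = 1
Ellipse, center (4, -4), major axis vertical; a² = 81, b² = 56.
a² = 81 so a = 9; the major axis has length 2a = 18.

18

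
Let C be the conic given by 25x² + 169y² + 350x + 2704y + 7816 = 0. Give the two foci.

Collect terms: 25(x² + 14x) + 169(y² + 16y) = -7816
Complete the square: 25(x + 7)² + 169(y + 8)² = -7816 + 1225 + 10816 = 4225
Dividing both sides by 4225: (x + 7)²/169 + (y + 8)²/25 = 1
Ellipse, center (-7, -8), major axis horizontal; a² = 169, b² = 25.
c² = a² - b² = 169 - 25 = 144, so c = 12.
Foci lie on the horizontal axis through the center: (h ± c, k).

(-19, -8) and (5, -8)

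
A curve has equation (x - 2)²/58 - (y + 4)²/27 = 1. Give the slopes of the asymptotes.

3√174/58 and -3√174/58

Center (2, -4). The positive term is the x-term, so the transverse axis is horizontal; a² = 58, b² = 27.
For a horizontal hyperbola the asymptotes have slope ±b/a.
Here that is ±3√3/√58 = ±3√174/58.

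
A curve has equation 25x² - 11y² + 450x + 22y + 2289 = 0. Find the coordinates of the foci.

(-9, -5) and (-9, 7)

25(x² + 18x) -11(y² - 2y) = -2289
Complete the square: 25(x + 9)² -11(y - 1)² = -2289 + 2025 - 11 = -275
Divide by -275: (y - 1)²/25 - (x + 9)²/11 = 1
Hyperbola, center (-9, 1), transverse axis vertical; a² = 25, b² = 11.
c² = a² + b² = 25 + 11 = 36, so c = 6.
Foci lie on the vertical axis through the center: (h, k ± c).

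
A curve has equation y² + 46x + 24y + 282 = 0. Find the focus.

Only y is squared. Complete the square in y: (y + 12)² = -46(x + 3).
Vertex (-3, -12); 4p = -46 so p = -23/2. Opens left.
Focus is p units from the vertex along the axis: (h + p, k).

(-29/2, -12)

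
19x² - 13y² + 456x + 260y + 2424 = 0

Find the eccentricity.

e = 4√38/19

19(x² + 24x) -13(y² - 20y) = -2424
Complete the square in x and y: 19(x + 12)² -13(y - 10)² = -2424 + 2736 - 1300 = -988
Divide through by -988 to get (y - 10)²/76 - (x + 12)²/52 = 1.
Hyperbola, center (-12, 10), transverse axis vertical; a² = 76, b² = 52.
c² = a² + b² = 128, so c = 8√2.
e = c/a = 8√2/2√19 = 4√38/19.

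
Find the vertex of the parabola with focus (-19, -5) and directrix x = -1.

(-10, -5)

The vertex is the midpoint between the focus and the directrix along the axis of symmetry.
Axis is horizontal (directrix is vertical). Vertex x-coordinate = (-19 + (-1))/2 = -10; y-coordinate = -5.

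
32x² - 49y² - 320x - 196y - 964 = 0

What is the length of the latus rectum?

64/7

Group: 32(x² - 10x) -49(y² + 4y) = 964
Complete the square: 32(x - 5)² -49(y + 2)² = 964 + 800 - 196 = 1568
Divide by 1568: (x - 5)²/49 - (y + 2)²/32 = 1
Hyperbola, center (5, -2), transverse axis horizontal; a² = 49, b² = 32.
Latus rectum length = 2b²/a = 2·32/7 = 64/7.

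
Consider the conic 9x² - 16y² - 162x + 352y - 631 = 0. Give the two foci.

(9, 1) and (9, 21)

Collect terms: 9(x² - 18x) -16(y² - 22y) = 631
9(x - 9)² -16(y - 11)² = 631 + 729 - 1936 = -576
Dividing both sides by -576: (y - 11)²/36 - (x - 9)²/64 = 1
Hyperbola, center (9, 11), transverse axis vertical; a² = 36, b² = 64.
c² = a² + b² = 36 + 64 = 100, so c = 10.
Foci lie on the vertical axis through the center: (h, k ± c).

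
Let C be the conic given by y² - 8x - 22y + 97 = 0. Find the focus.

Only y is squared. Complete the square in y: (y - 11)² = 8(x + 3).
Vertex (-3, 11); 4p = 8 so p = 2. Opens right.
Focus is p units from the vertex along the axis: (h + p, k).

(-1, 11)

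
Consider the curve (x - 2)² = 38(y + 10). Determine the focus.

(2, -1/2)

Vertex (2, -10); 4p = 38 so p = 19/2. Opens up.
Focus is p units from the vertex along the axis: (h, k + p).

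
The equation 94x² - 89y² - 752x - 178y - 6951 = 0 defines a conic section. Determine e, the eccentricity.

Rearranging, 94(x² - 8x) -89(y² + 2y) = 6951.
Completing the square gives 94(x - 4)² -89(y + 1)² = 6951 + 1504 - 89 = 8366.
Dividing both sides by 8366: (x - 4)²/89 - (y + 1)²/94 = 1
Hyperbola, center (4, -1), transverse axis horizontal; a² = 89, b² = 94.
c² = a² + b² = 183, so c = √183.
e = c/a = √183/√89 = √16287/89.

e = √16287/89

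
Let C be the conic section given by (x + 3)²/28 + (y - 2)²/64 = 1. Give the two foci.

(-3, -4) and (-3, 8)

Center (-3, 2). The larger denominator 64 sits under the y-term, so the major axis is vertical; a² = 64, b² = 28.
c² = a² - b² = 64 - 28 = 36, so c = 6.
Foci lie on the vertical axis through the center: (h, k ± c).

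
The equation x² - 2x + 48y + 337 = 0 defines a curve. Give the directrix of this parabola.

y = 5

Only x is squared. Complete the square in x: (x - 1)² = -48(y + 7).
Vertex (1, -7); 4p = -48 so p = -12. Opens down.
Directrix is the horizontal line y = k − p = -7 − (-12) = 5.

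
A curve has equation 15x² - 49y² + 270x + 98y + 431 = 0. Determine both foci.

(-17, 1) and (-1, 1)

Group: 15(x² + 18x) -49(y² - 2y) = -431
Complete the square: 15(x + 9)² -49(y - 1)² = -431 + 1215 - 49 = 735
Divide by 735: (x + 9)²/49 - (y - 1)²/15 = 1
Hyperbola, center (-9, 1), transverse axis horizontal; a² = 49, b² = 15.
c² = a² + b² = 49 + 15 = 64, so c = 8.
Foci lie on the horizontal axis through the center: (h ± c, k).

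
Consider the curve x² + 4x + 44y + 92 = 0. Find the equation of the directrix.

y = 9

Only x is squared. Complete the square in x: (x + 2)² = -44(y + 2).
Vertex (-2, -2); 4p = -44 so p = -11. Opens down.
Directrix is the horizontal line y = k − p = -2 − (-11) = 9.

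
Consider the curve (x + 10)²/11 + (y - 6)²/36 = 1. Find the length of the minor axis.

2√11

Center (-10, 6). The larger denominator 36 sits under the y-term, so the major axis is vertical; a² = 36, b² = 11.
b² = 11 so b = √11; the minor axis has length 2b = 2√11.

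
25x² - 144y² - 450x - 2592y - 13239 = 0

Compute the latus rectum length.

25/6

25(x² - 18x) -144(y² + 18y) = 13239
Complete the square in x and y: 25(x - 9)² -144(y + 9)² = 13239 + 2025 - 11664 = 3600
Dividing both sides by 3600: (x - 9)²/144 - (y + 9)²/25 = 1
Hyperbola, center (9, -9), transverse axis horizontal; a² = 144, b² = 25.
Latus rectum length = 2b²/a = 2·25/12 = 25/6.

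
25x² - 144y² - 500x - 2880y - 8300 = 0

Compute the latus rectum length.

Rearranging, 25(x² - 20x) -144(y² + 20y) = 8300.
Completing the square gives 25(x - 10)² -144(y + 10)² = 8300 + 2500 - 14400 = -3600.
Dividing both sides by -3600: (y + 10)²/25 - (x - 10)²/144 = 1
Hyperbola, center (10, -10), transverse axis vertical; a² = 25, b² = 144.
Latus rectum length = 2b²/a = 2·144/5 = 288/5.

288/5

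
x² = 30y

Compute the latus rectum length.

Vertex (0, 0); 4p = 30 so p = 15/2. Opens up.
Latus rectum length = |4p| = 30.

30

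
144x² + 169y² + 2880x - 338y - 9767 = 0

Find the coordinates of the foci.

Collect terms: 144(x² + 20x) + 169(y² - 2y) = 9767
144(x + 10)² + 169(y - 1)² = 9767 + 14400 + 169 = 24336
Divide by 24336: (x + 10)²/169 + (y - 1)²/144 = 1
Ellipse, center (-10, 1), major axis horizontal; a² = 169, b² = 144.
c² = a² - b² = 169 - 144 = 25, so c = 5.
Foci lie on the horizontal axis through the center: (h ± c, k).

(-15, 1) and (-5, 1)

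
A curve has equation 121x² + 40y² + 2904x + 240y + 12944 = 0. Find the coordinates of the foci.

Group the x- and y-terms: 121(x² + 24x) + 40(y² + 6y) = -12944
Complete the square in x and y: 121(x + 12)² + 40(y + 3)² = -12944 + 17424 + 360 = 4840
Divide by 4840: (x + 12)²/40 + (y + 3)²/121 = 1
Ellipse, center (-12, -3), major axis vertical; a² = 121, b² = 40.
c² = a² - b² = 121 - 40 = 81, so c = 9.
Foci lie on the vertical axis through the center: (h, k ± c).

(-12, -12) and (-12, 6)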